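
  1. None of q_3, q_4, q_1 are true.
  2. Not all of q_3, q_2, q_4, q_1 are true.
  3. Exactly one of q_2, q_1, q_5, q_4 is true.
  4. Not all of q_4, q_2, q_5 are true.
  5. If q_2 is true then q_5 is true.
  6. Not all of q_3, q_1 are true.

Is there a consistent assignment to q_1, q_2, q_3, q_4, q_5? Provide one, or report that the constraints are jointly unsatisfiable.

q_1 = False; q_2 = False; q_3 = False; q_4 = False; q_5 = True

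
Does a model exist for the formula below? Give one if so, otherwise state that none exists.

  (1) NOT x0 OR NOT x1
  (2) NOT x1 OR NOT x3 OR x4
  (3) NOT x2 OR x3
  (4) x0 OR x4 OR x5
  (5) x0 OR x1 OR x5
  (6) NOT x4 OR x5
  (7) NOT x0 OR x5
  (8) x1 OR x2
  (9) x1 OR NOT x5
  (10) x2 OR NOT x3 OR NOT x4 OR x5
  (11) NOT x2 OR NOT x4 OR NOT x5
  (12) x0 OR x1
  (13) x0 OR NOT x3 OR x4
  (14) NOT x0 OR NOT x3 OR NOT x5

x0 = False, x1 = True, x2 = False, x3 = True, x4 = True, x5 = True

Try x0 = True:
  (NOT x0 OR NOT x1) forces x1 = False.
  (NOT x0 OR x5) forces x5 = True.
  clause (x1 OR NOT x5) is falsified — backtrack.
So x0 = False.
  then (x0 OR x1) forces x1 = True.
Try x2 = True:
  (NOT x2 OR x3) forces x3 = True.
  (NOT x1 OR NOT x3 OR x4) forces x4 = True.
  (NOT x4 OR x5) forces x5 = True.
  clause (NOT x2 OR NOT x4 OR NOT x5) is falsified — backtrack.
So x2 = False.
Set x3 = True.
  then (NOT x1 OR NOT x3 OR x4) forces x4 = True.
  then (NOT x4 OR x5) forces x5 = True.
All clauses satisfied.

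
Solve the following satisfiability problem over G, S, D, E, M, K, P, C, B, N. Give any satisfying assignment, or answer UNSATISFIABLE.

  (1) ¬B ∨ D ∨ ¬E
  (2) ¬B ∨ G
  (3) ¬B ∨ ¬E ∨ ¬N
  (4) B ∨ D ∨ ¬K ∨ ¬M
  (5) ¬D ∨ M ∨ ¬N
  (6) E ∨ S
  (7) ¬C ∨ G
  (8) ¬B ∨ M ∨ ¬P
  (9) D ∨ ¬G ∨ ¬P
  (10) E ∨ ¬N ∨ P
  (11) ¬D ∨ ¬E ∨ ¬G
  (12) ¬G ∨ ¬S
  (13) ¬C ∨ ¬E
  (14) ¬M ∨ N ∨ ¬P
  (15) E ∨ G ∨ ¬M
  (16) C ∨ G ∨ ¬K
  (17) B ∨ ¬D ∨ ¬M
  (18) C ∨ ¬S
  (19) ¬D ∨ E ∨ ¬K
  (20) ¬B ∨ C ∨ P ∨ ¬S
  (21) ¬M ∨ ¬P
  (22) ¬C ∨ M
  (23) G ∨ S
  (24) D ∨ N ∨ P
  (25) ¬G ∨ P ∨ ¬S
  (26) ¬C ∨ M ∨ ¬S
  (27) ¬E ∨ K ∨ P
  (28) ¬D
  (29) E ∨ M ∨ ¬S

Unit clause (¬D) forces D = False.
Try G = False:
  (¬B ∨ G) forces B = False.
  (¬C ∨ G) forces C = False.
  (C ∨ G ∨ ¬K) forces K = False.
  (C ∨ ¬S) forces S = False.
  clause (G ∨ S) is falsified — backtrack.
So G = True.
  then (D ∨ ¬G ∨ ¬P) forces P = False.
  then (¬G ∨ ¬S) forces S = False.
  then (D ∨ N ∨ P) forces N = True.
  then (E ∨ S) forces E = True.
  then (¬C ∨ ¬E) forces C = False.
  then (¬E ∨ K ∨ P) forces K = True.
  then (¬B ∨ D ∨ ¬E) forces B = False.
  then (B ∨ D ∨ ¬K ∨ ¬M) forces M = False.
All clauses satisfied.

G = True, S = False, D = False, E = True, M = False, K = True, P = False, C = False, B = False, N = True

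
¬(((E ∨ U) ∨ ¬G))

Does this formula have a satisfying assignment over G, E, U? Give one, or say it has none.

G = True, E = False, U = False

  ¬(((E ∨ U) ∨ ¬G)) = True
    (E ∨ U) ∨ ¬G = False
      E ∨ U = False
      ¬G = False
The formula evaluates to True.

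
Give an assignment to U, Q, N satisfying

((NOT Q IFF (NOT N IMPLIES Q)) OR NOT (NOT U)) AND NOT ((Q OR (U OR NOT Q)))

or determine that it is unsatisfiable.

UNSATISFIABLE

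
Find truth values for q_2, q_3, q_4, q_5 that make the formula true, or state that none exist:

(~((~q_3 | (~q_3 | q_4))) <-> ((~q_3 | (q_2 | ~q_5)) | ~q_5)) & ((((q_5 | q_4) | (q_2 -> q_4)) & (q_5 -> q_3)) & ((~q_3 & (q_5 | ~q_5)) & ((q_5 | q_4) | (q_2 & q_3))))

No satisfying assignment exists.

Case q_3 = True: the conjunct ~q_3 is False.
Case q_3 = False: the conjunct ~((~q_3 | (~q_3 | q_4))) <-> ((~q_3 | (q_2 | ~q_5)) | ~q_5) becomes ~True <-> (True | ~q_5) = False.
Both cases fail — unsatisfiable.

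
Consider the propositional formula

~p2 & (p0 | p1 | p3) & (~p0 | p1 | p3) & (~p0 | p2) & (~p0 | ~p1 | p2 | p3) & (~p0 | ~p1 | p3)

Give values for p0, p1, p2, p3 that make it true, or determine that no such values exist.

p0: False, p1: True, p2: False, p3: False

Unit clause (~p2) forces p2 = False.
In (~p0 | p2) only ~p0 is left, so p0 = False.
Set p1 = True.
Set p3 = False.
Check each clause:
  (~p2): ~p2 holds.
  (p0 | p1 | p3): p1 holds.
  (~p0 | p1 | p3): ~p0 holds.
  (~p0 | p2): ~p0 holds.
  (~p0 | ~p1 | p2 | p3): ~p0 holds.
  (~p0 | ~p1 | p3): ~p0 holds.
All clauses satisfied.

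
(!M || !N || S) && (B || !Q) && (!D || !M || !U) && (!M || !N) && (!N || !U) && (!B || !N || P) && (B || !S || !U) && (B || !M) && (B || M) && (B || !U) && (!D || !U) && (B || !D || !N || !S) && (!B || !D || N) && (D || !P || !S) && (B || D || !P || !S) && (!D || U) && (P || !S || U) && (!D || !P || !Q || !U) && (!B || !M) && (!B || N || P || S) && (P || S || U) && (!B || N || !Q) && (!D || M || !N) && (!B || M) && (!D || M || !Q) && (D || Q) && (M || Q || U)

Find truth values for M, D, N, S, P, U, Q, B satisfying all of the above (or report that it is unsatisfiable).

Unsatisfiable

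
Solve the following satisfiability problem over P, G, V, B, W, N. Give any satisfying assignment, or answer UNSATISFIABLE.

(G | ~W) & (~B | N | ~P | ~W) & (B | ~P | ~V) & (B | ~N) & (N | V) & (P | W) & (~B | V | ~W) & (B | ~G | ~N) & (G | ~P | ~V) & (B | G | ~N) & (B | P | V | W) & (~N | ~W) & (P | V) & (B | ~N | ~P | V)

Set P = True.
Set G = False.
  then (G | ~W) forces W = False.
  then (G | ~P | ~V) forces V = False.
  then (N | V) forces N = True.
  then (B | G | ~N) forces B = True.
All clauses satisfied.

P = True, G = False, V = False, B = True, W = False, N = True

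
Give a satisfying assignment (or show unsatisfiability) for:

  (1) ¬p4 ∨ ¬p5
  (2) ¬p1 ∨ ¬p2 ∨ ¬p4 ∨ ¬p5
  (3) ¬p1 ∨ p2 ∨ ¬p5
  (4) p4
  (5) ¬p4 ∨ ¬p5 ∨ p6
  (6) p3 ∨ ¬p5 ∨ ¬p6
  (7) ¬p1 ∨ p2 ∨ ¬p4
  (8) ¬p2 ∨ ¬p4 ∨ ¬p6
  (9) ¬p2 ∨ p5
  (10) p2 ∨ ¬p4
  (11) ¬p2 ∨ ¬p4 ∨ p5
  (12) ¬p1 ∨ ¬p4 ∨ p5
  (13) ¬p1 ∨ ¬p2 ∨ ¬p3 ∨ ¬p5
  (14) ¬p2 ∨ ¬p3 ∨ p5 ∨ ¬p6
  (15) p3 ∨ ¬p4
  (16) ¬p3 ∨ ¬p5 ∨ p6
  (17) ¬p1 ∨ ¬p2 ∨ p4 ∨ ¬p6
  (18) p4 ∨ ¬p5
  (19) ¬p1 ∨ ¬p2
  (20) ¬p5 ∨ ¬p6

Case p4 = True:
  (¬p4 ∨ ¬p5) forces p5 = False.
  (¬p2 ∨ p5) forces p2 = False.
  Clause (p2 ∨ ¬p4) is falsified — contradiction.
Case p4 = False:
  Clause (p4) is falsified — contradiction.
Both cases fail, so the formula is unsatisfiable.

Unsatisfiable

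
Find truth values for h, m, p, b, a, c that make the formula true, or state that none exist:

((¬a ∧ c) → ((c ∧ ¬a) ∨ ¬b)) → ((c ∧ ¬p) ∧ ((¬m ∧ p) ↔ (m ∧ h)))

h: True, m: False, p: False, b: True, a: True, c: True

  ((¬a ∧ c) → ((c ∧ ¬a) ∨ ¬b)) → ((c ∧ ¬p) ∧ ((¬m ∧ p) ↔ (m ∧ h))) = True
    (¬a ∧ c) → ((c ∧ ¬a) ∨ ¬b) = True
      ¬a ∧ c = False
        ¬a = False
      (c ∧ ¬a) ∨ ¬b = False
        c ∧ ¬a = False
          ¬a = False
        ¬b = False
    (c ∧ ¬p) ∧ ((¬m ∧ p) ↔ (m ∧ h)) = True
      c ∧ ¬p = True
        ¬p = True
      (¬m ∧ p) ↔ (m ∧ h) = True
        ¬m ∧ p = False
          ¬m = True
        m ∧ h = False
The formula evaluates to True.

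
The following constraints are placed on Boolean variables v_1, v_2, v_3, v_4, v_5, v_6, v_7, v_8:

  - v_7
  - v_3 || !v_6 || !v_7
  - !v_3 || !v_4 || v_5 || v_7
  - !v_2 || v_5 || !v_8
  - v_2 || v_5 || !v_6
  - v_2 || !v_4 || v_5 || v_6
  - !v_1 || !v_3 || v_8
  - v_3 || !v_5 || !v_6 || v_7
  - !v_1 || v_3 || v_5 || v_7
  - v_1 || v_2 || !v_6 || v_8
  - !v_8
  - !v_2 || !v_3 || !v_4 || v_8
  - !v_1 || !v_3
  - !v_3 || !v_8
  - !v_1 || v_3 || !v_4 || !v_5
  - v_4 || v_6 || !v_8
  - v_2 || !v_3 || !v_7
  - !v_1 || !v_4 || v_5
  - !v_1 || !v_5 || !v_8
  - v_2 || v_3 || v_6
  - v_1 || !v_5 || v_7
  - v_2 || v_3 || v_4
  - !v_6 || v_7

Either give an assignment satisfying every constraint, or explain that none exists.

v_1 = False; v_2 = True; v_3 = True; v_4 = False; v_5 = True; v_6 = False; v_7 = True; v_8 = False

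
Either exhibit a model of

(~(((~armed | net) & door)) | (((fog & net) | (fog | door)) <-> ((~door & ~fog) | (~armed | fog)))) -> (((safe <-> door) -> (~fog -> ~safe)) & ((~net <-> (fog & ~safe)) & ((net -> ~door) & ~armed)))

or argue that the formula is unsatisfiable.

door: True, safe: False, fog: False, net: True, armed: True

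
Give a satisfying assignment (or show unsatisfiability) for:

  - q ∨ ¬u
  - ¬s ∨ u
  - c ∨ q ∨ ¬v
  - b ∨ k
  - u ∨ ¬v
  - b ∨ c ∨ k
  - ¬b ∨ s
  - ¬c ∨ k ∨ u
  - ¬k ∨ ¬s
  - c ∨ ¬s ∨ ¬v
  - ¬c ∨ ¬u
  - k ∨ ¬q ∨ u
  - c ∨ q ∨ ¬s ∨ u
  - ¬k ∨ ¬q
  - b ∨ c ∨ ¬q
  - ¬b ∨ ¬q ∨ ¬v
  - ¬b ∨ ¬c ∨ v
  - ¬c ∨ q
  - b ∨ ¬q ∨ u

b=T, v=F, q=T, c=F, u=T, k=F, s=T

Set b = True.
  then (¬b ∨ s) forces s = True.
  then (¬k ∨ ¬s) forces k = False.
  then (¬s ∨ u) forces u = True.
  then (¬c ∨ ¬u) forces c = False.
  then (q ∨ ¬u) forces q = True.
  then (c ∨ ¬s ∨ ¬v) forces v = False.
All clauses satisfied.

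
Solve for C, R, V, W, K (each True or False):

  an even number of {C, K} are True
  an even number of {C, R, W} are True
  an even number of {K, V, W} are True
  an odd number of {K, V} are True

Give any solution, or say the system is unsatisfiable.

C = False, R = True, V = True, W = True, K = False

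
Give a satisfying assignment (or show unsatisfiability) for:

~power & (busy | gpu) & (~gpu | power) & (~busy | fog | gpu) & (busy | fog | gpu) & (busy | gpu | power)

busy = True; fog = True; gpu = False; power = False

Unit clause (~power) forces power = False.
In (~gpu | power) only ~gpu is left, so gpu = False.
In (busy | gpu | power) only busy is left, so busy = True.
In (~busy | fog | gpu) only fog is left, so fog = True.
Check each clause:
  (~power): ~power holds.
  (busy | gpu): busy holds.
  (~gpu | power): ~gpu holds.
  (~busy | fog | gpu): fog holds.
  (busy | fog | gpu): busy holds.
  (busy | gpu | power): busy holds.
All clauses satisfied.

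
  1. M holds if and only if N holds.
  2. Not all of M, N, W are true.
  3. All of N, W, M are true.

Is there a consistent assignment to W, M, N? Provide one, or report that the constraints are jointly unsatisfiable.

Case W = True:
  (3) forces N = True.
  (1) with N=T forces M = True.
  Constraint (2) is violated (M=T, N=T, W=T) — contradiction.
Case W = False:
  Constraint (3) is violated (W=F) — contradiction.
Both cases fail — unsatisfiable.

Unsatisfiable — no assignment works.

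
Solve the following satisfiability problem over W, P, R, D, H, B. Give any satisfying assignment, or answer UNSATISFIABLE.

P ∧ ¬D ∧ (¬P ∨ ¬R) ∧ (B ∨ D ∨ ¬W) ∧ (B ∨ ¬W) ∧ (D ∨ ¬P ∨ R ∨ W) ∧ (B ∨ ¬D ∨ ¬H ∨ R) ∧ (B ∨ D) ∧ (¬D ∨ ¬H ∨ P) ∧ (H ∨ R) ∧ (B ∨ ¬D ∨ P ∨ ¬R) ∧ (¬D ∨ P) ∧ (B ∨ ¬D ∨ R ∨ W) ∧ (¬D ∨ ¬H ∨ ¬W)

W: True, P: True, R: False, D: False, H: True, B: True

Unit clause (P) forces P = True.
Unit clause (¬D) forces D = False.
In (¬P ∨ ¬R) only ¬R is left, so R = False.
In (D ∨ ¬P ∨ R ∨ W) only W is left, so W = True.
In (B ∨ D) only B is left, so B = True.
In (H ∨ R) only H is left, so H = True.
All clauses satisfied.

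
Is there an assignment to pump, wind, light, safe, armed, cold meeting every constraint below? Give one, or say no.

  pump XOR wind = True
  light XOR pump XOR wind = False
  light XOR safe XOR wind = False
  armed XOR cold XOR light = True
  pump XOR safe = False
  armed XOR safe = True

pump=F; wind=T; light=T; safe=F; armed=T; cold=T

pump XOR wind = F XOR T = True ✓
light XOR pump XOR wind = T XOR F XOR T = False ✓
light XOR safe XOR wind = T XOR F XOR T = False ✓
armed XOR cold XOR light = T XOR T XOR T = True ✓
pump XOR safe = F XOR F = False ✓
armed XOR safe = T XOR F = True ✓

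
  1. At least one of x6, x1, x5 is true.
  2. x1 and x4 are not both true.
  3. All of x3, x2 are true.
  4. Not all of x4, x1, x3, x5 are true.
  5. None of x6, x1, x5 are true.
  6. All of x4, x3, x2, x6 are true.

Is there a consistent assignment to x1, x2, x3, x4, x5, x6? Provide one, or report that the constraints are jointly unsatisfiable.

Case x6 = True:
  Constraint (5) is violated (x6=T) — contradiction.
Case x6 = False:
  Constraint (6) is violated (x6=F) — contradiction.
Both cases fail — unsatisfiable.

No satisfying assignment exists.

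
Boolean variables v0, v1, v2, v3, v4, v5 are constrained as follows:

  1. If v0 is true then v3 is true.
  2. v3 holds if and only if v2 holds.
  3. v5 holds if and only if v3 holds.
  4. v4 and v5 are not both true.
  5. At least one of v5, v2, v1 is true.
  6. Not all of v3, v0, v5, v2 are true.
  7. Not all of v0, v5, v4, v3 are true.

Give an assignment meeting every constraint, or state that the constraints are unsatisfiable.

v0: False, v1: True, v2: False, v3: False, v4: True, v5: False

  (1) v0=F ⇒ v3: vacuous ✓
  (2) v3=F, v2=F — same ✓
  (3) v5=F, v3=F — same ✓
  (4) v4=T, v5=F — not both ✓
  (5) {v5, v2, v1}: 1 true — at least one ✓
  (6) {v3, v0, v5, v2}: 0/4 true — not all ✓
  (7) {v0, v5, v4, v3}: 1/4 true — not all ✓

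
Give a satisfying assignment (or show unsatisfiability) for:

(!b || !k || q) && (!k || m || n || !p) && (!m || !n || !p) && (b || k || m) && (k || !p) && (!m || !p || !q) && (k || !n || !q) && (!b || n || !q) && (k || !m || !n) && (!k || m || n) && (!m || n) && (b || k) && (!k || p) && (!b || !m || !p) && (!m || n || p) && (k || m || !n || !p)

q=F, k=F, b=T, m=F, n=T, p=F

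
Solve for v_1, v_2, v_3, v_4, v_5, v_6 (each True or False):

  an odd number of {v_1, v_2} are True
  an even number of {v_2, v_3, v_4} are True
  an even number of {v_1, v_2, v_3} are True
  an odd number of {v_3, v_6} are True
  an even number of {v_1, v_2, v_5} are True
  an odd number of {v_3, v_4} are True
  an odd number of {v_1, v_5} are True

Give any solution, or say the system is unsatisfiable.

v_1: False, v_2: True, v_3: True, v_4: False, v_5: True, v_6: False

{v_1, v_2}: 1 true → odd ✓
{v_2, v_3, v_4}: 2 true → even ✓
{v_1, v_2, v_3}: 2 true → even ✓
{v_3, v_6}: 1 true → odd ✓
{v_1, v_2, v_5}: 2 true → even ✓
{v_3, v_4}: 1 true → odd ✓
{v_1, v_5}: 1 true → odd ✓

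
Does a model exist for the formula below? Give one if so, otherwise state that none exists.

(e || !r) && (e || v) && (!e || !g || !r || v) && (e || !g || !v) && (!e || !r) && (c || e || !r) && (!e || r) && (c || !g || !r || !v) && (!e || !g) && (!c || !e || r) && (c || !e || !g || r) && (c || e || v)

Try v = False:
  (e || v) forces e = True.
  (!e || !r) forces r = False.
  clause (!e || r) is falsified — backtrack.
So v = True.
Set c = False.
Try e = True:
  (!e || !r) forces r = False.
  clause (!e || r) is falsified — backtrack.
So e = False.
  then (e || !r) forces r = False.
  then (e || !g || !v) forces g = False.
All clauses satisfied.

v = True, c = False, e = False, r = False, g = False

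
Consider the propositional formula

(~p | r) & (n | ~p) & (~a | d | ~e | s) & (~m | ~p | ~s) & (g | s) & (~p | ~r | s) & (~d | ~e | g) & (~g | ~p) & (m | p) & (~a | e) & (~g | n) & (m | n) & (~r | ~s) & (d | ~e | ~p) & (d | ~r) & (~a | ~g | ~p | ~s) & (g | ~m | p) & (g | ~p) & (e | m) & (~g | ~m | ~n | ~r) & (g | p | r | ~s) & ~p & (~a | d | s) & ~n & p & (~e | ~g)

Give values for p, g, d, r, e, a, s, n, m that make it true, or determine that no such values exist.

Case p = True:
  Clause (~p) is falsified — contradiction.
Case p = False:
  Clause (p) is falsified — contradiction.
Both cases fail, so the formula is unsatisfiable.

Unsatisfiable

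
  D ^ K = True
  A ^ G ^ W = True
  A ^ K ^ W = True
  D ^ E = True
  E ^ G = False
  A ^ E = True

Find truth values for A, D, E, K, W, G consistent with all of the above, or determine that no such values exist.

A = False, D = False, E = True, K = True, W = False, G = True

D ^ K = F ^ T = True ✓
A ^ G ^ W = F ^ T ^ F = True ✓
A ^ K ^ W = F ^ T ^ F = True ✓
D ^ E = F ^ T = True ✓
E ^ G = T ^ T = False ✓
A ^ E = F ^ T = True ✓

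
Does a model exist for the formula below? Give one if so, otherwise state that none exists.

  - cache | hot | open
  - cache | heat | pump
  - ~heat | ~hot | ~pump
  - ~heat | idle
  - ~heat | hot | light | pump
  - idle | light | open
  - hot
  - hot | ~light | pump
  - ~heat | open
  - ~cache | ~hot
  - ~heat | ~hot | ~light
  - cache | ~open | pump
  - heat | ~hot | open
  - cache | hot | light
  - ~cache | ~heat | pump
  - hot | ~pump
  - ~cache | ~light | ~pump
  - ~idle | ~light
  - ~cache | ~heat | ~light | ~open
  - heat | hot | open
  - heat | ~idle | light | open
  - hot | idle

light=F, open=T, pump=T, heat=F, hot=T, idle=T, cache=F

Unit clause (hot) forces hot = True.
In (~cache | ~hot) only ~cache is left, so cache = False.
Set light = False.
Set open = True.
  then (cache | ~open | pump) forces pump = True.
  then (~heat | ~hot | ~pump) forces heat = False.
Set idle = True.
All clauses satisfied.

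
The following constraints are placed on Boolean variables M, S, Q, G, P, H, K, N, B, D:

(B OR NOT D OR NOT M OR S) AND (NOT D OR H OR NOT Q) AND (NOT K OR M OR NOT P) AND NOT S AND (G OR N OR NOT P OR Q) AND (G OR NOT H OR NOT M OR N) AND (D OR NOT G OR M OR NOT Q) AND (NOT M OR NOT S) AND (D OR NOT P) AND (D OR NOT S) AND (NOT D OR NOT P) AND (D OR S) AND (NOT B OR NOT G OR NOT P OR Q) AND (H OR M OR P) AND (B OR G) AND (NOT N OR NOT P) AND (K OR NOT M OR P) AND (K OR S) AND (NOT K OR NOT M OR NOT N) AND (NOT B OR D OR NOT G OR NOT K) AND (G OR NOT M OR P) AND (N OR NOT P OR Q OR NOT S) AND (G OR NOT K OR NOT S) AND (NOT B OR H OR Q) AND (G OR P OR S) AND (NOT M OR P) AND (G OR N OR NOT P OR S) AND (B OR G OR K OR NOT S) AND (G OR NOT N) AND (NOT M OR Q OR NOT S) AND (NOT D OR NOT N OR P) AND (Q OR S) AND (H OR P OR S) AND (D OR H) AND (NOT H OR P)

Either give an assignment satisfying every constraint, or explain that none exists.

UNSATISFIABLE

Case Q = True:
  (NOT S) forces S = False.
  (D OR S) forces D = True.
  (NOT D OR H OR NOT Q) forces H = True.
  (NOT D OR NOT P) forces P = False.
  Clause (NOT H OR P) is falsified — contradiction.
Case Q = False:
  (NOT S) forces S = False.
  Clause (Q OR S) is falsified — contradiction.
Both cases fail, so the formula is unsatisfiable.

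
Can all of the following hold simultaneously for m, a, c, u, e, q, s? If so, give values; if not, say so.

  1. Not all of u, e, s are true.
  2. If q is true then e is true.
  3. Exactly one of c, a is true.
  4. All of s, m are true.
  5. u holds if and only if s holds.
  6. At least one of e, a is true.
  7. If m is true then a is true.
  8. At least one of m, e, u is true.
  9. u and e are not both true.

m = True, a = True, c = False, u = True, e = False, q = False, s = True

  (1) {u, e, s}: 2/3 true — not all ✓
  (2) q=F ⇒ e: vacuous ✓
  (3) {c, a}: 1 true — exactly one ✓
  (4) {s, m}: all 2 true ✓
  (5) u=T, s=T — same ✓
  (6) {e, a}: 1 true — at least one ✓
  (7) m=T ⇒ a: T ✓
  (8) {m, e, u}: 2 true — at least one ✓
  (9) u=T, e=F — not both ✓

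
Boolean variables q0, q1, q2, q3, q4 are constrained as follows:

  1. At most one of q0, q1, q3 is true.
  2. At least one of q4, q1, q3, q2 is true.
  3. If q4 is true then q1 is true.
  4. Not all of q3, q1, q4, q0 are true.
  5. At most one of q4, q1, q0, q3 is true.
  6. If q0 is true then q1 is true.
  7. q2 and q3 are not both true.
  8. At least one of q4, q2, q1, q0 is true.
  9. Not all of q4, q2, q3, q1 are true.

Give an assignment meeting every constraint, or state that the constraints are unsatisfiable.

q0 = False, q1 = False, q2 = True, q3 = False, q4 = False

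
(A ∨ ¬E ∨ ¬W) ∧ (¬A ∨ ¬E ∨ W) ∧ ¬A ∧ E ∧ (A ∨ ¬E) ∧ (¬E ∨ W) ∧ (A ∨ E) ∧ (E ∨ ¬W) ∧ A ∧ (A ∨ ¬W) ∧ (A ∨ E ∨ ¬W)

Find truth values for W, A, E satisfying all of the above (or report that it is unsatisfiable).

Unsatisfiable

Case A = True:
  Clause (¬A) is falsified — contradiction.
Case A = False:
  Clause (A) is falsified — contradiction.
Both cases fail, so the formula is unsatisfiable.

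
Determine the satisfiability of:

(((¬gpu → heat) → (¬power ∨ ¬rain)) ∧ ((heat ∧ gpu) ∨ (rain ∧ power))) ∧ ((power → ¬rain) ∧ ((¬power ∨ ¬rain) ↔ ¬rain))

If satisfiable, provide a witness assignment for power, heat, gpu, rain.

power: True, heat: True, gpu: True, rain: False

  ((¬gpu → heat) → (¬power ∨ ¬rain)) ∧ ((heat ∧ gpu) ∨ (rain ∧ power)) = True
    (¬gpu → heat) → (¬power ∨ ¬rain) = True
      ¬gpu → heat = True
        ¬gpu = False
      ¬power ∨ ¬rain = True
        ¬power = False
        ¬rain = True
    (heat ∧ gpu) ∨ (rain ∧ power) = True
      heat ∧ gpu = True
      rain ∧ power = False
  (power → ¬rain) ∧ ((¬power ∨ ¬rain) ↔ ¬rain) = True
    power → ¬rain = True
      ¬rain = True
    (¬power ∨ ¬rain) ↔ ¬rain = True
      ¬power ∨ ¬rain = True
        ¬power = False
        ¬rain = True
      ¬rain = True
Both conjuncts True, so the formula holds.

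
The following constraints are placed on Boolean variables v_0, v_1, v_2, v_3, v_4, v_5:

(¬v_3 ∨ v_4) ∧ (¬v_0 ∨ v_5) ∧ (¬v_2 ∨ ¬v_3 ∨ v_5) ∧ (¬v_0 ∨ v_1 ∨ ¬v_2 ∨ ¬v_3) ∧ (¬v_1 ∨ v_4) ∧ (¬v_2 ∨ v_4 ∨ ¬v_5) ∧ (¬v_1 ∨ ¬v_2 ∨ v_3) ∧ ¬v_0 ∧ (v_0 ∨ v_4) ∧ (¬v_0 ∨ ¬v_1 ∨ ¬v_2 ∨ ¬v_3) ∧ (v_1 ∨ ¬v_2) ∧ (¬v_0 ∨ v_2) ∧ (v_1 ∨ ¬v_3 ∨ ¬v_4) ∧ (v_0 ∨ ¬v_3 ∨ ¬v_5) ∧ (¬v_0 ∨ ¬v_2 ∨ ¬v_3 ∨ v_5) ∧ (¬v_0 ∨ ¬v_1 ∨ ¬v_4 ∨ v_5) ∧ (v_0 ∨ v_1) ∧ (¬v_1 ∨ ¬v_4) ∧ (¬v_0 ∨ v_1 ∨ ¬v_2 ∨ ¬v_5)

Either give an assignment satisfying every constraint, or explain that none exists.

No satisfying assignment exists.

Case v_0 = True:
  Clause (¬v_0) is falsified — contradiction.
Case v_0 = False:
  (v_0 ∨ v_4) forces v_4 = True.
  (v_0 ∨ v_1) forces v_1 = True.
  Clause (¬v_1 ∨ ¬v_4) is falsified — contradiction.
Both cases fail, so the formula is unsatisfiable.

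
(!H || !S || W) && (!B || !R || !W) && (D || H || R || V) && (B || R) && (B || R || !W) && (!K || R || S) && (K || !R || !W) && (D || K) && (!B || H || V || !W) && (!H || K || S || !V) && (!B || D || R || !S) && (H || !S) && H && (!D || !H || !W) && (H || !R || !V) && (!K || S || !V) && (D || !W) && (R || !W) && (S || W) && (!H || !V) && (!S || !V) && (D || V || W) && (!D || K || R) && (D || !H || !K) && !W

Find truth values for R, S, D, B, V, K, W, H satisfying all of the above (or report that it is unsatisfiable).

Case W = True:
  Clause (!W) is falsified — contradiction.
Case W = False:
  (H) forces H = True.
  (!H || !S || W) forces S = False.
  Clause (S || W) is falsified — contradiction.
Both cases fail, so the formula is unsatisfiable.

No satisfying assignment exists.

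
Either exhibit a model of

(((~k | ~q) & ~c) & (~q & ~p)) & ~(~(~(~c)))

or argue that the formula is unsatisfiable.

Unsatisfiable — no assignment works.

Case c = True: the conjunct ~c is False.
Case c = False: the conjunct ~(~(~(~c))) becomes ~(~False) = False.
Both cases fail — unsatisfiable.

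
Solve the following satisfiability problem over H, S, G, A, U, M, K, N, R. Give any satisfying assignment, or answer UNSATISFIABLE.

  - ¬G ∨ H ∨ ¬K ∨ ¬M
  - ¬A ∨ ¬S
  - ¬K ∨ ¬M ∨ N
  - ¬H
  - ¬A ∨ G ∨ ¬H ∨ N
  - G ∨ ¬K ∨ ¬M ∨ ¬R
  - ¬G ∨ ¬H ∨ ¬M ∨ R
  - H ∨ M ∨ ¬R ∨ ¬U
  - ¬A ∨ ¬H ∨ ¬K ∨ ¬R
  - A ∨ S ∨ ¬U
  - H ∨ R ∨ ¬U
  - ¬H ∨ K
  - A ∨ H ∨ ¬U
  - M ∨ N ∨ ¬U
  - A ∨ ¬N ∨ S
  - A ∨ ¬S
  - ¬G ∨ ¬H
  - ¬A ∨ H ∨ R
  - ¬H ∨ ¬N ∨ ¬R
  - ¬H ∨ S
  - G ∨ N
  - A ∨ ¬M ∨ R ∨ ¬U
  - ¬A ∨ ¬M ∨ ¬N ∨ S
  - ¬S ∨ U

Unit clause (¬H) forces H = False.
Set S = False.
Set G = True.
Set A = True.
  then (¬A ∨ H ∨ R) forces R = True.
Set U = True.
  then (H ∨ M ∨ ¬R ∨ ¬U) forces M = True.
  then (¬A ∨ ¬M ∨ ¬N ∨ S) forces N = False.
  then (¬G ∨ H ∨ ¬K ∨ ¬M) forces K = False.
All clauses satisfied.

H = False; S = False; G = True; A = True; U = True; M = True; K = False; N = False; R = True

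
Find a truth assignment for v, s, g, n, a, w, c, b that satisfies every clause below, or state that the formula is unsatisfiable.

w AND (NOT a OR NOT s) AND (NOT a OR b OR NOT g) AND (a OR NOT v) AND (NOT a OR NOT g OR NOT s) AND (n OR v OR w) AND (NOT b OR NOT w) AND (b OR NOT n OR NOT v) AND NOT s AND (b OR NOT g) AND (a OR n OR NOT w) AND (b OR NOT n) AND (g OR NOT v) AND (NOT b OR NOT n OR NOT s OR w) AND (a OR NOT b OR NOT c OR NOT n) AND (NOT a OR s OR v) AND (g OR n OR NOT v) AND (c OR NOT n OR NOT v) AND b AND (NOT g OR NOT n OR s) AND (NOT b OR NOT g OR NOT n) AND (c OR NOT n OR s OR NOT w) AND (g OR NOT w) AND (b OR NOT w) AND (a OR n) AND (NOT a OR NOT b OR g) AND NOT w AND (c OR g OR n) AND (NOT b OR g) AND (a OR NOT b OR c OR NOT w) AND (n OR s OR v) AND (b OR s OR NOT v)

Case w = True:
  Clause (NOT w) is falsified — contradiction.
Case w = False:
  Clause (w) is falsified — contradiction.
Both cases fail, so the formula is unsatisfiable.

Unsatisfiable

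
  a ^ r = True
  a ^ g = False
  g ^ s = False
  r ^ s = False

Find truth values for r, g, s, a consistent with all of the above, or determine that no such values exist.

Adding constraints 1, 2, 3, 4 mod 2: every variable appears an even number of times on the left, so the left side is 0.
But the right sides sum to 1 (mod 2). 0 ≠ 1 — the system is inconsistent.

Unsatisfiable — no assignment works.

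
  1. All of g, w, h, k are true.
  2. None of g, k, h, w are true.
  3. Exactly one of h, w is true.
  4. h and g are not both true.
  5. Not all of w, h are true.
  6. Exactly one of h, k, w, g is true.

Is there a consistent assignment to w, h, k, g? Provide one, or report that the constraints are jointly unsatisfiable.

No satisfying assignment exists.

Case w = True:
  Constraint (2) is violated (w=T) — contradiction.
Case w = False:
  Constraint (1) is violated (w=F) — contradiction.
Both cases fail — unsatisfiable.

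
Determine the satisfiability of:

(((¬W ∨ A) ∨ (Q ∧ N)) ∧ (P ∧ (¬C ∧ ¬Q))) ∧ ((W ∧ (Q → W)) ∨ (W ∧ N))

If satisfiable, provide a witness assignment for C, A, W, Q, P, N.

C = False, A = True, W = True, Q = False, P = True, N = False

  ((¬W ∨ A) ∨ (Q ∧ N)) ∧ (P ∧ (¬C ∧ ¬Q)) = True
    (¬W ∨ A) ∨ (Q ∧ N) = True
      ¬W ∨ A = True
        ¬W = False
      Q ∧ N = False
    P ∧ (¬C ∧ ¬Q) = True
      ¬C ∧ ¬Q = True
        ¬C = True
        ¬Q = True
  (W ∧ (Q → W)) ∨ (W ∧ N) = True
    W ∧ (Q → W) = True
      Q → W = True
    W ∧ N = False
Both conjuncts True, so the formula holds.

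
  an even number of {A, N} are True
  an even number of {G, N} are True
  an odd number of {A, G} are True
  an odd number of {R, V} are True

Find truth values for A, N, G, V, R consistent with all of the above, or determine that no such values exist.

Adding constraints 1, 2, 3 mod 2: every variable appears an even number of times on the left, so the left side is 0.
But the right sides sum to 1 (mod 2). 0 ≠ 1 — the system is inconsistent.

Unsatisfiable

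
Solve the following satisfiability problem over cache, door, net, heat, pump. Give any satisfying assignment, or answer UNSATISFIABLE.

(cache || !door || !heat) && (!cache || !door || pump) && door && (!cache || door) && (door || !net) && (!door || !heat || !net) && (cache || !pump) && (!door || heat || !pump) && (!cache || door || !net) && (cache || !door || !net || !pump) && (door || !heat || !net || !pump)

cache=T; door=T; net=F; heat=T; pump=T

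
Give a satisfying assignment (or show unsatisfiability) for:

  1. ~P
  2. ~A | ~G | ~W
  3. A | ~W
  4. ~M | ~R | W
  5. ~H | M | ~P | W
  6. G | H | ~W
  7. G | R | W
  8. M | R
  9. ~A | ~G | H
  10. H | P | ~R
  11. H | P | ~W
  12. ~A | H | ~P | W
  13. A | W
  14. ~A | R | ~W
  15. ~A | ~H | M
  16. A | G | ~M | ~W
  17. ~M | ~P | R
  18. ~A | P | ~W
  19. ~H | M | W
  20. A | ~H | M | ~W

H = True, G = True, R = False, W = False, A = True, M = True, P = False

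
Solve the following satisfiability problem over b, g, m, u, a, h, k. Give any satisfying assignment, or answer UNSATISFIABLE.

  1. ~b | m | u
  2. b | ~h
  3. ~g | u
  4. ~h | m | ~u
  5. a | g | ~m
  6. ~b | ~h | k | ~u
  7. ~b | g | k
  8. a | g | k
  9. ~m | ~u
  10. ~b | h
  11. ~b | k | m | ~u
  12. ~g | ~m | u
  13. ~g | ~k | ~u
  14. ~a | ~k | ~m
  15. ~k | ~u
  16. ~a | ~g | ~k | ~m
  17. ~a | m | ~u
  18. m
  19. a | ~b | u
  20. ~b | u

Unit clause (m) forces m = True.
In (~m | ~u) only ~u is left, so u = False.
In (~g | ~m | u) only ~g is left, so g = False.
In (~b | u) only ~b is left, so b = False.
In (b | ~h) only ~h is left, so h = False.
In (a | g | ~m) only a is left, so a = True.
In (~a | ~k | ~m) only ~k is left, so k = False.
All clauses satisfied.

b=F, g=F, m=T, u=F, a=T, h=F, k=F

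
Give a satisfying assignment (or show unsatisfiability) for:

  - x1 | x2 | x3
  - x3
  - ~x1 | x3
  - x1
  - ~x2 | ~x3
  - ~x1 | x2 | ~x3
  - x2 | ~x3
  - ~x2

Case x2 = True:
  Clause (~x2) is falsified — contradiction.
Case x2 = False:
  (x3) forces x3 = True.
  Clause (x2 | ~x3) is falsified — contradiction.
Both cases fail, so the formula is unsatisfiable.

UNSATISFIABLE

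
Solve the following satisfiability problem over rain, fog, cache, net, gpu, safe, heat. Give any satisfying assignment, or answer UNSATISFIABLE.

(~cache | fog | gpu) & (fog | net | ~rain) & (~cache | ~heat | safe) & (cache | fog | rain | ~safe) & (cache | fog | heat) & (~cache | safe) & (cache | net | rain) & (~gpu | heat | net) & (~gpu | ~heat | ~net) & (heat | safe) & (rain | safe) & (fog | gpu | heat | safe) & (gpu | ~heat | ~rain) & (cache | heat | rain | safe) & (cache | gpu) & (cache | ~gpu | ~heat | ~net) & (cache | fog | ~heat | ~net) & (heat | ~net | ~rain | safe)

rain = False; fog = True; cache = True; net = True; gpu = False; safe = True; heat = True

Set rain = False.
  then (rain | safe) forces safe = True.
Set fog = True.
Set cache = True.
Set net = True.
Set gpu = False.
Set heat = True.
All clauses satisfied.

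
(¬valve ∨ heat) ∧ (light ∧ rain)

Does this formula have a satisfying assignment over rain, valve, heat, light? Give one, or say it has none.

rain = True; valve = True; heat = True; light = True

  ¬valve ∨ heat = True
    ¬valve = False
  light ∧ rain = True
Both conjuncts True, so the formula holds.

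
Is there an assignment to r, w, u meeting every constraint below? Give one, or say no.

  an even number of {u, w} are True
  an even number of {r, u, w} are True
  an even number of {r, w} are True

r: False, w: False, u: False

{u, w}: 0 true → even ✓
{r, u, w}: 0 true → even ✓
{r, w}: 0 true → even ✓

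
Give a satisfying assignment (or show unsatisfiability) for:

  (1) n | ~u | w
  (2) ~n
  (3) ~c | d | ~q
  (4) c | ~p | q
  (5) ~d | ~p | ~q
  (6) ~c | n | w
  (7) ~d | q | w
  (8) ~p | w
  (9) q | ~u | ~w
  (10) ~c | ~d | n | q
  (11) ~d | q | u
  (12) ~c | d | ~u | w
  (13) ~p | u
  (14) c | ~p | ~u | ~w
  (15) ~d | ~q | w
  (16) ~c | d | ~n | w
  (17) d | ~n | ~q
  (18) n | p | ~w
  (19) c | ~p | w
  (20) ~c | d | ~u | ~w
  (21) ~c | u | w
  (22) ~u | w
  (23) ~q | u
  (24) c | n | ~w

Unit clause (~n) forces n = False.
Set q = False.
Try w = True:
  (q | ~u | ~w) forces u = False.
  (~d | q | u) forces d = False.
  (~p | u) forces p = False.
  clause (n | p | ~w) is falsified — backtrack.
So w = False.
  then (n | ~u | w) forces u = False.
  then (~c | n | w) forces c = False.
  then (~d | q | w) forces d = False.
  then (~p | w) forces p = False.
All clauses satisfied.

q=F, w=F, u=F, p=F, d=F, n=F, c=F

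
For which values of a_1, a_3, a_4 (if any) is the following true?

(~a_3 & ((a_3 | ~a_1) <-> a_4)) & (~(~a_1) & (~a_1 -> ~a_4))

a_1=T; a_3=F; a_4=F

  ~a_3 & ((a_3 | ~a_1) <-> a_4) = True
    ~a_3 = True
    (a_3 | ~a_1) <-> a_4 = True
      a_3 | ~a_1 = False
        ~a_1 = False
  ~(~a_1) & (~a_1 -> ~a_4) = True
    ~(~a_1) = True
      ~a_1 = False
    ~a_1 -> ~a_4 = True
      ~a_1 = False
      ~a_4 = True
Both conjuncts True, so the formula holds.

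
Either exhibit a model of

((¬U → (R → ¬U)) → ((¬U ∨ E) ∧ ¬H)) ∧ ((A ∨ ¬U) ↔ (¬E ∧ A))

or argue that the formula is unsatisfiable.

R: True; E: True; A: False; H: False; U: True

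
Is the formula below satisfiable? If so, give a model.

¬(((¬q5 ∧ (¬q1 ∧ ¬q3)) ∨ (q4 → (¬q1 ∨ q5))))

q1: True, q3: True, q4: True, q5: False

  ¬(((¬q5 ∧ (¬q1 ∧ ¬q3)) ∨ (q4 → (¬q1 ∨ q5)))) = True
    (¬q5 ∧ (¬q1 ∧ ¬q3)) ∨ (q4 → (¬q1 ∨ q5)) = False
      ¬q5 ∧ (¬q1 ∧ ¬q3) = False
        ¬q5 = True
        ¬q1 ∧ ¬q3 = False
          ¬q1 = False
          ¬q3 = False
      q4 → (¬q1 ∨ q5) = False
        ¬q1 ∨ q5 = False
          ¬q1 = False
The formula evaluates to True.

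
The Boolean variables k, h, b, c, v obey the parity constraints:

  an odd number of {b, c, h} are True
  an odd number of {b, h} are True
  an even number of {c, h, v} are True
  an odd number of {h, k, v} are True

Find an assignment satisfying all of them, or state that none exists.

k: True, h: True, b: False, c: False, v: True

{b, c, h}: 1 true → odd ✓
{b, h}: 1 true → odd ✓
{c, h, v}: 2 true → even ✓
{h, k, v}: 3 true → odd ✓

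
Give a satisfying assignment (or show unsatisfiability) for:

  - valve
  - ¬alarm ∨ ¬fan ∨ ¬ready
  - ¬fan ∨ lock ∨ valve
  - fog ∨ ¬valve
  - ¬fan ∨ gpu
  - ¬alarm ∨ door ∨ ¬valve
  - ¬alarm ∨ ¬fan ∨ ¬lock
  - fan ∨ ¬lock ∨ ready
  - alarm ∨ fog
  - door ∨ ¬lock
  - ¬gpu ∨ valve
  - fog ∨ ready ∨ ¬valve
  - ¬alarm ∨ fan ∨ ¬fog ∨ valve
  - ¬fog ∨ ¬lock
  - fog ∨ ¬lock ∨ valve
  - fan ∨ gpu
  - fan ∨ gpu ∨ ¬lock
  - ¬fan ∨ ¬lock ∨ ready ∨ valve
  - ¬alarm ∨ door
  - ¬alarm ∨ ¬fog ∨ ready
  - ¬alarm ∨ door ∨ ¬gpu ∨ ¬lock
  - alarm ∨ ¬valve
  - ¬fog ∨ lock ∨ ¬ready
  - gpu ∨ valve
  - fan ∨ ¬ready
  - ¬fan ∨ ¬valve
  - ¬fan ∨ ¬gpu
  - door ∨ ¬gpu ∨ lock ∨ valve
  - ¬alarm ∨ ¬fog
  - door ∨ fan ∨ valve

Case valve = True:
  (fog ∨ ¬valve) forces fog = True.
  (¬fog ∨ ¬lock) forces lock = False.
  (alarm ∨ ¬valve) forces alarm = True.
  Clause (¬alarm ∨ ¬fog) is falsified — contradiction.
Case valve = False:
  Clause (valve) is falsified — contradiction.
Both cases fail, so the formula is unsatisfiable.

Unsatisfiable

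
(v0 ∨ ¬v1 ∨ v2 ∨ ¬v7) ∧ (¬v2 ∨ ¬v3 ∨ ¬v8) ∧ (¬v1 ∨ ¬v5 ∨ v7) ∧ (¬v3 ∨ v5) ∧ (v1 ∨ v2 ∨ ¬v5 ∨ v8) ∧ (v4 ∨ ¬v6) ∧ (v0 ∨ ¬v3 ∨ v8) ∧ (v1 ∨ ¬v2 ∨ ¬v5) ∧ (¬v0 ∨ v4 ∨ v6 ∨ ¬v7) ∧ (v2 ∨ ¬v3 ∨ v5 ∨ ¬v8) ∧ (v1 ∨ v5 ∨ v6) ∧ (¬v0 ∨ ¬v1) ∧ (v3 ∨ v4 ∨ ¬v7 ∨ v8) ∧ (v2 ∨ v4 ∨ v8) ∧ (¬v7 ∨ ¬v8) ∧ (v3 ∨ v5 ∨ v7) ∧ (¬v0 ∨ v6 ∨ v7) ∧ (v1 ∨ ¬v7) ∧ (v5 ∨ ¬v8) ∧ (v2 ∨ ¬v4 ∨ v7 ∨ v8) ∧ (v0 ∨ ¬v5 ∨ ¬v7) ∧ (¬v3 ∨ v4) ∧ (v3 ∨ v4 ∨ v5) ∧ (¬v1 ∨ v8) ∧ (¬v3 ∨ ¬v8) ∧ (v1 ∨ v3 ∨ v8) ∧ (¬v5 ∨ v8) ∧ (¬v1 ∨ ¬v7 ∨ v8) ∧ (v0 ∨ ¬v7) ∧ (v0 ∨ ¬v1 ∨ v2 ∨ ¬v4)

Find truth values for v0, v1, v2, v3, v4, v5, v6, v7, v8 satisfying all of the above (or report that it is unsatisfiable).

Set v0 = False.
  then (v0 ∨ ¬v7) forces v7 = False.
Try v1 = True:
  (¬v1 ∨ ¬v5 ∨ v7) forces v5 = False.
  (¬v3 ∨ v5) forces v3 = False.
  clause (v3 ∨ v5 ∨ v7) is falsified — backtrack.
So v1 = False.
Set v2 = False.
Try v3 = True:
  (¬v3 ∨ v5) forces v5 = True.
  (v1 ∨ v2 ∨ ¬v5 ∨ v8) forces v8 = True.
  clause (¬v3 ∨ ¬v8) is falsified — backtrack.
So v3 = False.
  then (v3 ∨ v5 ∨ v7) forces v5 = True.
  then (v1 ∨ v3 ∨ v8) forces v8 = True.
Set v4 = False.
  then (v4 ∨ ¬v6) forces v6 = False.
All clauses satisfied.

v0=F, v1=F, v2=F, v3=F, v4=F, v5=T, v6=F, v7=F, v8=T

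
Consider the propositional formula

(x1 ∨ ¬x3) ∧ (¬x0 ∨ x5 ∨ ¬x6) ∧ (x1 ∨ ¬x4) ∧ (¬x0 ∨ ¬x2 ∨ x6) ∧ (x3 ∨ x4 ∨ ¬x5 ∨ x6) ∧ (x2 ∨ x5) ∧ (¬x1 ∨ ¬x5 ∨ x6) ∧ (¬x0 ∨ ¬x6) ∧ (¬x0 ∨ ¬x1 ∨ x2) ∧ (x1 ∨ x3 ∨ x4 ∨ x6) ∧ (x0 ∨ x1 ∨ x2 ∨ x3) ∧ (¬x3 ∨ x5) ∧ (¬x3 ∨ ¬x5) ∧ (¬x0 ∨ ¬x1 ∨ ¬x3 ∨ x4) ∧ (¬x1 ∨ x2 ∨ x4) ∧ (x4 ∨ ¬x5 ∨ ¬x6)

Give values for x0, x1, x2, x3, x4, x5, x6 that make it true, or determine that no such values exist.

x0 = False; x1 = True; x2 = False; x3 = False; x4 = True; x5 = True; x6 = True

Set x0 = False.
Set x1 = True.
Set x2 = False.
  then (x2 ∨ x5) forces x5 = True.
  then (¬x1 ∨ ¬x5 ∨ x6) forces x6 = True.
  then (¬x3 ∨ ¬x5) forces x3 = False.
  then (¬x1 ∨ x2 ∨ x4) forces x4 = True.
All clauses satisfied.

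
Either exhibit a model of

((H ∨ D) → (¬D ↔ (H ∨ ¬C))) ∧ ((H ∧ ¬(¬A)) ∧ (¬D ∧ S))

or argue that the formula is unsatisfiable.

C: False; S: True; H: True; D: False; A: True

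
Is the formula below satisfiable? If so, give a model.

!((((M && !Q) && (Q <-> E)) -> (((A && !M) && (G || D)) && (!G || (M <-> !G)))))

Q: False, A: True, M: True, D: True, E: False, G: True

  !((((M && !Q) && (Q <-> E)) -> (((A && !M) && (G || D)) && (!G || (M <-> !G))))) = True
    ((M && !Q) && (Q <-> E)) -> (((A && !M) && (G || D)) && (!G || (M <-> !G))) = False
      (M && !Q) && (Q <-> E) = True
        M && !Q = True
          !Q = True
        Q <-> E = True
      ((A && !M) && (G || D)) && (!G || (M <-> !G)) = False
        (A && !M) && (G || D) = False
          A && !M = False
            !M = False
          G || D = True
        !G || (M <-> !G) = False
          !G = False
          M <-> !G = False
            !G = False
The formula evaluates to True.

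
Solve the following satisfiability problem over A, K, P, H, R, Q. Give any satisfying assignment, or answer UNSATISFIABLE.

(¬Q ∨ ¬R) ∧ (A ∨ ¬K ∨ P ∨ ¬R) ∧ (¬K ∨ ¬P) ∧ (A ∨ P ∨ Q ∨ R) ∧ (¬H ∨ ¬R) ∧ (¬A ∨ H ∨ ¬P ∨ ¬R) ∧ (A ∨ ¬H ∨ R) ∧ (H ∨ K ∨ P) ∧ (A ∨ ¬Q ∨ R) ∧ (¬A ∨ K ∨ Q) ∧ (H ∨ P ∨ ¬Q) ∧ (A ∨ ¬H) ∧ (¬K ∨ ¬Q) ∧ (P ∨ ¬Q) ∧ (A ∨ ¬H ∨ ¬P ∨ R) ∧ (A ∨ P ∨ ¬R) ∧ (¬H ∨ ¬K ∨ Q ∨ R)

A = True, K = True, P = False, H = False, R = False, Q = False

Set A = True.
Set K = True.
  then (¬K ∨ ¬P) forces P = False.
  then (¬K ∨ ¬Q) forces Q = False.
Set H = False.
Set R = False.
All clauses satisfied.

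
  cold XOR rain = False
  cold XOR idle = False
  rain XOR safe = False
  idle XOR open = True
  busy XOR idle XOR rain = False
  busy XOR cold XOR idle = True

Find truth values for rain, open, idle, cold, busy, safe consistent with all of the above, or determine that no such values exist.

Adding constraints 1, 5, 6 mod 2: every variable appears an even number of times on the left, so the left side is 0.
But the right sides sum to 1 (mod 2). 0 ≠ 1 — the system is inconsistent.

Unsatisfiable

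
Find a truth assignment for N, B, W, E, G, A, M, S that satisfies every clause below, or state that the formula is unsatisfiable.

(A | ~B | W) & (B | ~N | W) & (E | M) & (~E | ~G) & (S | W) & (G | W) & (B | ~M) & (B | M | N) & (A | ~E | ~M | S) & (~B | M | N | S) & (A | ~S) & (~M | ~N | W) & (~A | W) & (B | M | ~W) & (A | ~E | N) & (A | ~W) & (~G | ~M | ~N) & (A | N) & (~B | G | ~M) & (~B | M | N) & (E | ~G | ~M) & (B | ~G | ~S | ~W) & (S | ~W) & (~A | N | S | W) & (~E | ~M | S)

N=T, B=T, W=T, E=T, G=F, A=T, M=F, S=T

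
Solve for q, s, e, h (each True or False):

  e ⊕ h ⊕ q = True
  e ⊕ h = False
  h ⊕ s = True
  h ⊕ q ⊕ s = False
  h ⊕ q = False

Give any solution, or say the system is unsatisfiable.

q=T, s=F, e=T, h=T

e ⊕ h ⊕ q = T ⊕ T ⊕ T = True ✓
e ⊕ h = T ⊕ T = False ✓
h ⊕ s = T ⊕ F = True ✓
h ⊕ q ⊕ s = T ⊕ T ⊕ F = False ✓
h ⊕ q = T ⊕ T = False ✓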